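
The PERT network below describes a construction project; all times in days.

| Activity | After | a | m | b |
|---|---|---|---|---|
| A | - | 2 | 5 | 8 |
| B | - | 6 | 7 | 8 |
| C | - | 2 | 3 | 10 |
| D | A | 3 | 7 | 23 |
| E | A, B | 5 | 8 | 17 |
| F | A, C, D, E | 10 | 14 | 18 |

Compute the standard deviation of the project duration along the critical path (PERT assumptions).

te_A = (2 + 4·5 + 8)/6 = 30/6 = 5; σ²_A = ((8−2)/6)² = 1.000
te_B = (6 + 4·7 + 8)/6 = 42/6 = 7; σ²_B = ((8−6)/6)² = 0.111
te_C = (2 + 4·3 + 10)/6 = 24/6 = 4; σ²_C = ((10−2)/6)² = 1.778
te_D = (3 + 4·7 + 23)/6 = 54/6 = 9; σ²_D = ((23−3)/6)² = 11.111
te_E = (5 + 4·8 + 17)/6 = 54/6 = 9; σ²_E = ((17−5)/6)² = 4.000
te_F = (10 + 4·14 + 18)/6 = 84/6 = 14; σ²_F = ((18−10)/6)² = 1.778

Forward pass:
ES_A = 0; EF_A = 5
ES_B = 0; EF_B = 7
ES_C = 0; EF_C = 4
ES_D = 5; EF_D = 5+9 = 14
ES_E = max(EF_A=5, EF_B=7) = 7; EF_E = 7+9 = 16
ES_F = max(EF_A=5, EF_C=4, EF_D=14, EF_E=16) = 16; EF_F = 16+14 = 30
Expected project duration μ = 30 days. Critical path: B → E → F.

Variance along critical path = 0.111 + 4.000 + 1.778 = 5.889
σ = √5.889 = 2.427 days

2.43 days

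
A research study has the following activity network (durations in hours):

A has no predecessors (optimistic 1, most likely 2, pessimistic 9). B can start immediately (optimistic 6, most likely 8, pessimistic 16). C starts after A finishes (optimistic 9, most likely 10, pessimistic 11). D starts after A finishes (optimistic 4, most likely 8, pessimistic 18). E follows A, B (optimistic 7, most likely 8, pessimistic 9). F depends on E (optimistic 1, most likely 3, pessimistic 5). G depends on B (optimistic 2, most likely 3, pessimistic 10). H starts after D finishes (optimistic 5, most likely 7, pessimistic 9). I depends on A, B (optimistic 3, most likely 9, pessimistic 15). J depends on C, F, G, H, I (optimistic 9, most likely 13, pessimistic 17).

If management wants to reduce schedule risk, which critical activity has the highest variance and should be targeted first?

B

te_A = (1 + 4·2 + 9)/6 = 18/6 = 3; σ²_A = ((9−1)/6)² = 1.778
te_B = (6 + 4·8 + 16)/6 = 54/6 = 9; σ²_B = ((16−6)/6)² = 2.778
te_C = (9 + 4·10 + 11)/6 = 60/6 = 10; σ²_C = ((11−9)/6)² = 0.111
te_D = (4 + 4·8 + 18)/6 = 54/6 = 9; σ²_D = ((18−4)/6)² = 5.444
te_E = (7 + 4·8 + 9)/6 = 48/6 = 8; σ²_E = ((9−7)/6)² = 0.111
te_F = (1 + 4·3 + 5)/6 = 18/6 = 3; σ²_F = ((5−1)/6)² = 0.444
te_G = (2 + 4·3 + 10)/6 = 24/6 = 4; σ²_G = ((10−2)/6)² = 1.778
te_H = (5 + 4·7 + 9)/6 = 42/6 = 7; σ²_H = ((9−5)/6)² = 0.444
te_I = (3 + 4·9 + 15)/6 = 54/6 = 9; σ²_I = ((15−3)/6)² = 4.000
te_J = (9 + 4·13 + 17)/6 = 78/6 = 13; σ²_J = ((17−9)/6)² = 1.778

Forward pass:
ES_A = 0; EF_A = 3
ES_B = 0; EF_B = 9
ES_C = 3; EF_C = 3+10 = 13
ES_D = 3; EF_D = 3+9 = 12
ES_E = max(EF_A=3, EF_B=9) = 9; EF_E = 9+8 = 17
ES_F = 17; EF_F = 17+3 = 20
ES_G = 9; EF_G = 9+4 = 13
ES_H = 12; EF_H = 12+7 = 19
ES_I = max(EF_A=3, EF_B=9) = 9; EF_I = 9+9 = 18
ES_J = max(EF_C=13, EF_F=20, EF_G=13, EF_H=19, EF_I=18) = 20; EF_J = 20+13 = 33
Expected project duration μ = 33 hours. Critical path: B → E → F → J.

Variances on critical path: σ²_B=2.778, σ²_E=0.111, σ²_F=0.444, σ²_J=1.778.
Largest is σ²_B = 2.778.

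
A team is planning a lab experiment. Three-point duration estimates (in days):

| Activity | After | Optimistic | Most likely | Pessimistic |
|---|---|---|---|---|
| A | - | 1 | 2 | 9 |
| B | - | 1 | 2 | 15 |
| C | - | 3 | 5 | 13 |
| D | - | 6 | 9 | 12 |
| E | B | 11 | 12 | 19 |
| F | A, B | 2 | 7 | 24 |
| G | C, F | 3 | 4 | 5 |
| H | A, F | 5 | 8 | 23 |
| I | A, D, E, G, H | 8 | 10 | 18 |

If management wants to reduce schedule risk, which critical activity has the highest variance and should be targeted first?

te_A = (1 + 4·2 + 9)/6 = 18/6 = 3; σ²_A = ((9−1)/6)² = 1.778
te_B = (1 + 4·2 + 15)/6 = 24/6 = 4; σ²_B = ((15−1)/6)² = 5.444
te_C = (3 + 4·5 + 13)/6 = 36/6 = 6; σ²_C = ((13−3)/6)² = 2.778
te_D = (6 + 4·9 + 12)/6 = 54/6 = 9; σ²_D = ((12−6)/6)² = 1.000
te_E = (11 + 4·12 + 19)/6 = 78/6 = 13; σ²_E = ((19−11)/6)² = 1.778
te_F = (2 + 4·7 + 24)/6 = 54/6 = 9; σ²_F = ((24−2)/6)² = 13.444
te_G = (3 + 4·4 + 5)/6 = 24/6 = 4; σ²_G = ((5−3)/6)² = 0.111
te_H = (5 + 4·8 + 23)/6 = 60/6 = 10; σ²_H = ((23−5)/6)² = 9.000
te_I = (8 + 4·10 + 18)/6 = 66/6 = 11; σ²_I = ((18−8)/6)² = 2.778

Forward pass:
ES_A = 0; EF_A = 3
ES_B = 0; EF_B = 4
ES_C = 0; EF_C = 6
ES_D = 0; EF_D = 9
ES_E = 4; EF_E = 4+13 = 17
ES_F = max(EF_A=3, EF_B=4) = 4; EF_F = 4+9 = 13
ES_G = max(EF_C=6, EF_F=13) = 13; EF_G = 13+4 = 17
ES_H = max(EF_A=3, EF_F=13) = 13; EF_H = 13+10 = 23
ES_I = max(EF_A=3, EF_D=9, EF_E=17, EF_G=17, EF_H=23) = 23; EF_I = 23+11 = 34
Expected project duration μ = 34 days. Critical path: B → F → H → I.

Variances on critical path: σ²_B=5.444, σ²_F=13.444, σ²_H=9.000, σ²_I=2.778.
Largest is σ²_F = 13.444.

F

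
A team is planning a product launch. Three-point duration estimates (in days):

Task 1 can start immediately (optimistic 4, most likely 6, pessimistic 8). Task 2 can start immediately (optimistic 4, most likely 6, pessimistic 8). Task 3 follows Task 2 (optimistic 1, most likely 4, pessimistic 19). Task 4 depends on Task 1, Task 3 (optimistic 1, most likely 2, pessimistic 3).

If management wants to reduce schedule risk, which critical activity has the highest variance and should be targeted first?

Task 3

te_Task 1 = (4 + 4·6 + 8)/6 = 36/6 = 6; σ²_Task 1 = ((8−4)/6)² = 0.444
te_Task 2 = (4 + 4·6 + 8)/6 = 36/6 = 6; σ²_Task 2 = ((8−4)/6)² = 0.444
te_Task 3 = (1 + 4·4 + 19)/6 = 36/6 = 6; σ²_Task 3 = ((19−1)/6)² = 9.000
te_Task 4 = (1 + 4·2 + 3)/6 = 12/6 = 2; σ²_Task 4 = ((3−1)/6)² = 0.111

Forward pass:
ES_Task 1 = 0; EF_Task 1 = 6
ES_Task 2 = 0; EF_Task 2 = 6
ES_Task 3 = 6; EF_Task 3 = 6+6 = 12
ES_Task 4 = max(EF_Task 1=6, EF_Task 3=12) = 12; EF_Task 4 = 12+2 = 14
Expected project duration μ = 14 days. Critical path: Task 2 → Task 3 → Task 4.

Variances on critical path: σ²_Task 2=0.444, σ²_Task 3=9.000, σ²_Task 4=0.111.
Largest is σ²_Task 3 = 9.000.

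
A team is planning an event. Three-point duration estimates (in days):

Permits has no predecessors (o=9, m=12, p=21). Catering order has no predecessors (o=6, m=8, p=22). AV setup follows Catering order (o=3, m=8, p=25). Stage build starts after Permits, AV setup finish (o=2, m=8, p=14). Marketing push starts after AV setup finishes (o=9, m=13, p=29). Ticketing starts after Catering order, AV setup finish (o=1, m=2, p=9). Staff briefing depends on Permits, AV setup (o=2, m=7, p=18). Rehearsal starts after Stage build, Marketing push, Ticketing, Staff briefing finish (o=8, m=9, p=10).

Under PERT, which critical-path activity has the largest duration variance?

te_Permits = (9 + 4·12 + 21)/6 = 78/6 = 13; σ²_Permits = ((21−9)/6)² = 4.000
te_Catering order = (6 + 4·8 + 22)/6 = 60/6 = 10; σ²_Catering order = ((22−6)/6)² = 7.111
te_AV setup = (3 + 4·8 + 25)/6 = 60/6 = 10; σ²_AV setup = ((25−3)/6)² = 13.444
te_Stage build = (2 + 4·8 + 14)/6 = 48/6 = 8; σ²_Stage build = ((14−2)/6)² = 4.000
te_Marketing push = (9 + 4·13 + 29)/6 = 90/6 = 15; σ²_Marketing push = ((29−9)/6)² = 11.111
te_Ticketing = (1 + 4·2 + 9)/6 = 18/6 = 3; σ²_Ticketing = ((9−1)/6)² = 1.778
te_Staff briefing = (2 + 4·7 + 18)/6 = 48/6 = 8; σ²_Staff briefing = ((18−2)/6)² = 7.111
te_Rehearsal = (8 + 4·9 + 10)/6 = 54/6 = 9; σ²_Rehearsal = ((10−8)/6)² = 0.111

Forward pass:
ES_Permits = 0; EF_Permits = 13
ES_Catering order = 0; EF_Catering order = 10
ES_AV setup = 10; EF_AV setup = 10+10 = 20
ES_Stage build = max(EF_Permits=13, EF_AV setup=20) = 20; EF_Stage build = 20+8 = 28
ES_Marketing push = 20; EF_Marketing push = 20+15 = 35
ES_Ticketing = max(EF_Catering order=10, EF_AV setup=20) = 20; EF_Ticketing = 20+3 = 23
ES_Staff briefing = max(EF_Permits=13, EF_AV setup=20) = 20; EF_Staff briefing = 20+8 = 28
ES_Rehearsal = max(EF_Stage build=28, EF_Marketing push=35, EF_Ticketing=23, EF_Staff briefing=28) = 35; EF_Rehearsal = 35+9 = 44
Expected project duration μ = 44 days. Critical path: Catering order → AV setup → Marketing push → Rehearsal.

Variances on critical path: σ²_Catering order=7.111, σ²_AV setup=13.444, σ²_Marketing push=11.111, σ²_Rehearsal=0.111.
Largest is σ²_AV setup = 13.444.

AV setup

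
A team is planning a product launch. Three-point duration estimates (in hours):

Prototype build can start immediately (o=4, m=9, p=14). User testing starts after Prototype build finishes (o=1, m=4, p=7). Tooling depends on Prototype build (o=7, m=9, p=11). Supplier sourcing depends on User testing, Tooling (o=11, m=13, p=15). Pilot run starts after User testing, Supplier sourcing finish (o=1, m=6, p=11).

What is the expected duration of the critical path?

37 hours

te_Prototype build = (4 + 4·9 + 14)/6 = 54/6 = 9
te_User testing = (1 + 4·4 + 7)/6 = 24/6 = 4
te_Tooling = (7 + 4·9 + 11)/6 = 54/6 = 9
te_Supplier sourcing = (11 + 4·13 + 15)/6 = 78/6 = 13
te_Pilot run = (1 + 4·6 + 11)/6 = 36/6 = 6

Forward pass:
ES_Prototype build = 0; EF_Prototype build = 9
ES_User testing = 9; EF_User testing = 9+4 = 13
ES_Tooling = 9; EF_Tooling = 9+9 = 18
ES_Supplier sourcing = max(EF_User testing=13, EF_Tooling=18) = 18; EF_Supplier sourcing = 18+13 = 31
ES_Pilot run = max(EF_User testing=13, EF_Supplier sourcing=31) = 31; EF_Pilot run = 31+6 = 37
Expected project duration μ = 37 hours. Critical path: Prototype build → Tooling → Supplier sourcing → Pilot run.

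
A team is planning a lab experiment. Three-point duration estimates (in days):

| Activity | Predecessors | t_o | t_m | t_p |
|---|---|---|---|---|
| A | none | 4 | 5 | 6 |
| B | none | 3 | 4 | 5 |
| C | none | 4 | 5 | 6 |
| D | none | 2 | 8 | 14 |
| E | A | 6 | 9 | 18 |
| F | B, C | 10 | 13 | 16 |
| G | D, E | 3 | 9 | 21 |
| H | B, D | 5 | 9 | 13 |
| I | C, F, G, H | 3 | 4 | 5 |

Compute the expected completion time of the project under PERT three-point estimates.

29 days

te_A = (4 + 4·5 + 6)/6 = 30/6 = 5
te_B = (3 + 4·4 + 5)/6 = 24/6 = 4
te_C = (4 + 4·5 + 6)/6 = 30/6 = 5
te_D = (2 + 4·8 + 14)/6 = 48/6 = 8
te_E = (6 + 4·9 + 18)/6 = 60/6 = 10
te_F = (10 + 4·13 + 16)/6 = 78/6 = 13
te_G = (3 + 4·9 + 21)/6 = 60/6 = 10
te_H = (5 + 4·9 + 13)/6 = 54/6 = 9
te_I = (3 + 4·4 + 5)/6 = 24/6 = 4

Forward pass:
ES_A = 0; EF_A = 5
ES_B = 0; EF_B = 4
ES_C = 0; EF_C = 5
ES_D = 0; EF_D = 8
ES_E = 5; EF_E = 5+10 = 15
ES_F = max(EF_B=4, EF_C=5) = 5; EF_F = 5+13 = 18
ES_G = max(EF_D=8, EF_E=15) = 15; EF_G = 15+10 = 25
ES_H = max(EF_B=4, EF_D=8) = 8; EF_H = 8+9 = 17
ES_I = max(EF_C=5, EF_F=18, EF_G=25, EF_H=17) = 25; EF_I = 25+4 = 29
Expected project duration μ = 29 days. Critical path: A → E → G → I.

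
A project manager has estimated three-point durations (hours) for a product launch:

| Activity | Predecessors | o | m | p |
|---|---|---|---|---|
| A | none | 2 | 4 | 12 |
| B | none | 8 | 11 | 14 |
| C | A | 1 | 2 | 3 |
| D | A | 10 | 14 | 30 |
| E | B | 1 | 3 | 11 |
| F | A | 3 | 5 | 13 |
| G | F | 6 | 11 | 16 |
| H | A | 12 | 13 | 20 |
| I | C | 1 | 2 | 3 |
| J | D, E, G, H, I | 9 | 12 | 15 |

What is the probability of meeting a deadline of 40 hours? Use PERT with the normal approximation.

0.975

te_A = (2 + 4·4 + 12)/6 = 30/6 = 5; σ²_A = ((12−2)/6)² = 2.778
te_B = (8 + 4·11 + 14)/6 = 66/6 = 11; σ²_B = ((14−8)/6)² = 1.000
te_C = (1 + 4·2 + 3)/6 = 12/6 = 2; σ²_C = ((3−1)/6)² = 0.111
te_D = (10 + 4·14 + 30)/6 = 96/6 = 16; σ²_D = ((30−10)/6)² = 11.111
te_E = (1 + 4·3 + 11)/6 = 24/6 = 4; σ²_E = ((11−1)/6)² = 2.778
te_F = (3 + 4·5 + 13)/6 = 36/6 = 6; σ²_F = ((13−3)/6)² = 2.778
te_G = (6 + 4·11 + 16)/6 = 66/6 = 11; σ²_G = ((16−6)/6)² = 2.778
te_H = (12 + 4·13 + 20)/6 = 84/6 = 14; σ²_H = ((20−12)/6)² = 1.778
te_I = (1 + 4·2 + 3)/6 = 12/6 = 2; σ²_I = ((3−1)/6)² = 0.111
te_J = (9 + 4·12 + 15)/6 = 72/6 = 12; σ²_J = ((15−9)/6)² = 1.000

Forward pass:
ES_A = 0; EF_A = 5
ES_B = 0; EF_B = 11
ES_C = 5; EF_C = 5+2 = 7
ES_D = 5; EF_D = 5+16 = 21
ES_E = 11; EF_E = 11+4 = 15
ES_F = 5; EF_F = 5+6 = 11
ES_G = 11; EF_G = 11+11 = 22
ES_H = 5; EF_H = 5+14 = 19
ES_I = 7; EF_I = 7+2 = 9
ES_J = max(EF_D=21, EF_E=15, EF_G=22, EF_H=19, EF_I=9) = 22; EF_J = 22+12 = 34
Expected project duration μ = 34 hours. Critical path: A → F → G → J.

Variance along critical path = 2.778 + 2.778 + 2.778 + 1.000 = 9.333; σ = √9.333 = 3.055 hours.
Z = (40 − 34) / 3.055 = 1.964
P(T ≤ 40) = Φ(1.964) ≈ 0.975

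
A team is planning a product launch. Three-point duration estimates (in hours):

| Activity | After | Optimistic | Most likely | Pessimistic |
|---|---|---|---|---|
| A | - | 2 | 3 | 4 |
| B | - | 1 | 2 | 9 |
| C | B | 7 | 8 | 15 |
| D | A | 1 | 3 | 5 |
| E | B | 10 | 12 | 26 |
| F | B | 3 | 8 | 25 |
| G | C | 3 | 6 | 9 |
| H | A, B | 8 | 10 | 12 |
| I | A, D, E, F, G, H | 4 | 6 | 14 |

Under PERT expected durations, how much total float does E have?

te_A = (2 + 4·3 + 4)/6 = 18/6 = 3
te_B = (1 + 4·2 + 9)/6 = 18/6 = 3
te_C = (7 + 4·8 + 15)/6 = 54/6 = 9
te_D = (1 + 4·3 + 5)/6 = 18/6 = 3
te_E = (10 + 4·12 + 26)/6 = 84/6 = 14
te_F = (3 + 4·8 + 25)/6 = 60/6 = 10
te_G = (3 + 4·6 + 9)/6 = 36/6 = 6
te_H = (8 + 4·10 + 12)/6 = 60/6 = 10
te_I = (4 + 4·6 + 14)/6 = 42/6 = 7

Forward pass:
ES_A = 0; EF_A = 3
ES_B = 0; EF_B = 3
ES_C = 3; EF_C = 3+9 = 12
ES_D = 3; EF_D = 3+3 = 6
ES_E = 3; EF_E = 3+14 = 17
ES_F = 3; EF_F = 3+10 = 13
ES_G = 12; EF_G = 12+6 = 18
ES_H = max(EF_A=3, EF_B=3) = 3; EF_H = 3+10 = 13
ES_I = max(EF_A=3, EF_D=6, EF_E=17, EF_F=13, EF_G=18, EF_H=13) = 18; EF_I = 18+7 = 25
Expected project duration μ = 25 hours. Critical path: B → C → G → I.

Backward pass:
LF_I = 25; LS_I = 25−7 = 18
LF_H = LS_I = 18; LS_H = 18−10 = 8
LF_G = LS_I = 18; LS_G = 18−6 = 12
LF_F = LS_I = 18; LS_F = 18−10 = 8
LF_E = LS_I = 18; LS_E = 18−14 = 4
LF_D = LS_I = 18; LS_D = 18−3 = 15
LF_C = LS_G = 12; LS_C = 12−9 = 3
LF_B = min(LS_C=3, LS_E=4, LS_F=8, LS_H=8) = 3; LS_B = 3−3 = 0
LF_A = min(LS_D=15, LS_H=8, LS_I=18) = 8; LS_A = 8−3 = 5
Slack_E = LS_E − ES_E = 4 − 3 = 1

1 hours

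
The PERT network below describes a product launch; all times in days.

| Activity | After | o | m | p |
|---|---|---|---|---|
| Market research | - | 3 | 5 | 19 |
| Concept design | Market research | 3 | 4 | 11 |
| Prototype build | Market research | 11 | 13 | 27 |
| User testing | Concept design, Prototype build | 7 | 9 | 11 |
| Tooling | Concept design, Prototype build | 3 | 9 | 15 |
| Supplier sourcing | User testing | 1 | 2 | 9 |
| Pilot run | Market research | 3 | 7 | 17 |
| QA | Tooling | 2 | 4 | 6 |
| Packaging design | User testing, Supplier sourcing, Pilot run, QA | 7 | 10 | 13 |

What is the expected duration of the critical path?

te_Market research = (3 + 4·5 + 19)/6 = 42/6 = 7
te_Concept design = (3 + 4·4 + 11)/6 = 30/6 = 5
te_Prototype build = (11 + 4·13 + 27)/6 = 90/6 = 15
te_User testing = (7 + 4·9 + 11)/6 = 54/6 = 9
te_Tooling = (3 + 4·9 + 15)/6 = 54/6 = 9
te_Supplier sourcing = (1 + 4·2 + 9)/6 = 18/6 = 3
te_Pilot run = (3 + 4·7 + 17)/6 = 48/6 = 8
te_QA = (2 + 4·4 + 6)/6 = 24/6 = 4
te_Packaging design = (7 + 4·10 + 13)/6 = 60/6 = 10

Forward pass:
ES_Market research = 0; EF_Market research = 7
ES_Concept design = 7; EF_Concept design = 7+5 = 12
ES_Prototype build = 7; EF_Prototype build = 7+15 = 22
ES_User testing = max(EF_Concept design=12, EF_Prototype build=22) = 22; EF_User testing = 22+9 = 31
ES_Tooling = max(EF_Concept design=12, EF_Prototype build=22) = 22; EF_Tooling = 22+9 = 31
ES_Supplier sourcing = 31; EF_Supplier sourcing = 31+3 = 34
ES_Pilot run = 7; EF_Pilot run = 7+8 = 15
ES_QA = 31; EF_QA = 31+4 = 35
ES_Packaging design = max(EF_User testing=31, EF_Supplier sourcing=34, EF_Pilot run=15, EF_QA=35) = 35; EF_Packaging design = 35+10 = 45
Expected project duration μ = 45 days. Critical path: Market research → Prototype build → Tooling → QA → Packaging design.

45 days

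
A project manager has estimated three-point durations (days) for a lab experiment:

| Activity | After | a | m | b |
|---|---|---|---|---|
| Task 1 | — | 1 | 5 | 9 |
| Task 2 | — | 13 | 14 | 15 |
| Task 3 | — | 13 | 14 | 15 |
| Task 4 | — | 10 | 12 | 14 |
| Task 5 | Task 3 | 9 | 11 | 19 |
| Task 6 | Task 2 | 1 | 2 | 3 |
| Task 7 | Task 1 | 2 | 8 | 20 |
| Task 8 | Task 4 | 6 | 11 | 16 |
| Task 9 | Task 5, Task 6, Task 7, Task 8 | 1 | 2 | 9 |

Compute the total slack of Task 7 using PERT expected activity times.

12 days

te_Task 1 = (1 + 4·5 + 9)/6 = 30/6 = 5
te_Task 2 = (13 + 4·14 + 15)/6 = 84/6 = 14
te_Task 3 = (13 + 4·14 + 15)/6 = 84/6 = 14
te_Task 4 = (10 + 4·12 + 14)/6 = 72/6 = 12
te_Task 5 = (9 + 4·11 + 19)/6 = 72/6 = 12
te_Task 6 = (1 + 4·2 + 3)/6 = 12/6 = 2
te_Task 7 = (2 + 4·8 + 20)/6 = 54/6 = 9
te_Task 8 = (6 + 4·11 + 16)/6 = 66/6 = 11
te_Task 9 = (1 + 4·2 + 9)/6 = 18/6 = 3

Forward pass:
ES_Task 1 = 0; EF_Task 1 = 5
ES_Task 2 = 0; EF_Task 2 = 14
ES_Task 3 = 0; EF_Task 3 = 14
ES_Task 4 = 0; EF_Task 4 = 12
ES_Task 5 = 14; EF_Task 5 = 14+12 = 26
ES_Task 6 = 14; EF_Task 6 = 14+2 = 16
ES_Task 7 = 5; EF_Task 7 = 5+9 = 14
ES_Task 8 = 12; EF_Task 8 = 12+11 = 23
ES_Task 9 = max(EF_Task 5=26, EF_Task 6=16, EF_Task 7=14, EF_Task 8=23) = 26; EF_Task 9 = 26+3 = 29
Expected project duration μ = 29 days. Critical path: Task 3 → Task 5 → Task 9.

Backward pass:
LF_Task 9 = 29; LS_Task 9 = 29−3 = 26
LF_Task 8 = LS_Task 9 = 26; LS_Task 8 = 26−11 = 15
LF_Task 7 = LS_Task 9 = 26; LS_Task 7 = 26−9 = 17
LF_Task 6 = LS_Task 9 = 26; LS_Task 6 = 26−2 = 24
LF_Task 5 = LS_Task 9 = 26; LS_Task 5 = 26−12 = 14
LF_Task 4 = LS_Task 8 = 15; LS_Task 4 = 15−12 = 3
LF_Task 3 = LS_Task 5 = 14; LS_Task 3 = 14−14 = 0
LF_Task 2 = LS_Task 6 = 24; LS_Task 2 = 24−14 = 10
LF_Task 1 = LS_Task 7 = 17; LS_Task 1 = 17−5 = 12
Slack_Task 7 = LS_Task 7 − ES_Task 7 = 17 − 5 = 12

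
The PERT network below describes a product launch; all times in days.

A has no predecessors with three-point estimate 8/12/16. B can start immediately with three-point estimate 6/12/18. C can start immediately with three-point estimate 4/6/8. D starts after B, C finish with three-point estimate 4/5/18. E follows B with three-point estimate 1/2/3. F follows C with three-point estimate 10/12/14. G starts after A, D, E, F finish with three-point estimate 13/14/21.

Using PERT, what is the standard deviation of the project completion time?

3.35 days

te_A = (8 + 4·12 + 16)/6 = 72/6 = 12; σ²_A = ((16−8)/6)² = 1.778
te_B = (6 + 4·12 + 18)/6 = 72/6 = 12; σ²_B = ((18−6)/6)² = 4.000
te_C = (4 + 4·6 + 8)/6 = 36/6 = 6; σ²_C = ((8−4)/6)² = 0.444
te_D = (4 + 4·5 + 18)/6 = 42/6 = 7; σ²_D = ((18−4)/6)² = 5.444
te_E = (1 + 4·2 + 3)/6 = 12/6 = 2; σ²_E = ((3−1)/6)² = 0.111
te_F = (10 + 4·12 + 14)/6 = 72/6 = 12; σ²_F = ((14−10)/6)² = 0.444
te_G = (13 + 4·14 + 21)/6 = 90/6 = 15; σ²_G = ((21−13)/6)² = 1.778

Forward pass:
ES_A = 0; EF_A = 12
ES_B = 0; EF_B = 12
ES_C = 0; EF_C = 6
ES_D = max(EF_B=12, EF_C=6) = 12; EF_D = 12+7 = 19
ES_E = 12; EF_E = 12+2 = 14
ES_F = 6; EF_F = 6+12 = 18
ES_G = max(EF_A=12, EF_D=19, EF_E=14, EF_F=18) = 19; EF_G = 19+15 = 34
Expected project duration μ = 34 days. Critical path: B → D → G.

Variance along critical path = 4.000 + 5.444 + 1.778 = 11.222
σ = √11.222 = 3.350 days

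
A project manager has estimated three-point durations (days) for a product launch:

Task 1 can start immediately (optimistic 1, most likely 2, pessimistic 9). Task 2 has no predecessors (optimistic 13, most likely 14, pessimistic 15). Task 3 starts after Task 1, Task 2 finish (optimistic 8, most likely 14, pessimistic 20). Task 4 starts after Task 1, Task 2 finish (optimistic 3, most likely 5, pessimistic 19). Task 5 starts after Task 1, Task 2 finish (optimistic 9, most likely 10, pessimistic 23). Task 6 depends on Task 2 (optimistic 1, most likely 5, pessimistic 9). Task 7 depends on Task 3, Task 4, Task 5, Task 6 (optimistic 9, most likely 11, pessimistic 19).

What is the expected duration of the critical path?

40 days

te_Task 1 = (1 + 4·2 + 9)/6 = 18/6 = 3
te_Task 2 = (13 + 4·14 + 15)/6 = 84/6 = 14
te_Task 3 = (8 + 4·14 + 20)/6 = 84/6 = 14
te_Task 4 = (3 + 4·5 + 19)/6 = 42/6 = 7
te_Task 5 = (9 + 4·10 + 23)/6 = 72/6 = 12
te_Task 6 = (1 + 4·5 + 9)/6 = 30/6 = 5
te_Task 7 = (9 + 4·11 + 19)/6 = 72/6 = 12

Forward pass:
ES_Task 1 = 0; EF_Task 1 = 3
ES_Task 2 = 0; EF_Task 2 = 14
ES_Task 3 = max(EF_Task 1=3, EF_Task 2=14) = 14; EF_Task 3 = 14+14 = 28
ES_Task 4 = max(EF_Task 1=3, EF_Task 2=14) = 14; EF_Task 4 = 14+7 = 21
ES_Task 5 = max(EF_Task 1=3, EF_Task 2=14) = 14; EF_Task 5 = 14+12 = 26
ES_Task 6 = 14; EF_Task 6 = 14+5 = 19
ES_Task 7 = max(EF_Task 3=28, EF_Task 4=21, EF_Task 5=26, EF_Task 6=19) = 28; EF_Task 7 = 28+12 = 40
Expected project duration μ = 40 days. Critical path: Task 2 → Task 3 → Task 7.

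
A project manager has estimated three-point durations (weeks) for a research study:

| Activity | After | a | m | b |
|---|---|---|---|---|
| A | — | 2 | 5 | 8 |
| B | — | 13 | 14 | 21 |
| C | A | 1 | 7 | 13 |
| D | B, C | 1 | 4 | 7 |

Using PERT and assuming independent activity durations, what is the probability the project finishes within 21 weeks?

te_A = (2 + 4·5 + 8)/6 = 30/6 = 5; σ²_A = ((8−2)/6)² = 1.000
te_B = (13 + 4·14 + 21)/6 = 90/6 = 15; σ²_B = ((21−13)/6)² = 1.778
te_C = (1 + 4·7 + 13)/6 = 42/6 = 7; σ²_C = ((13−1)/6)² = 4.000
te_D = (1 + 4·4 + 7)/6 = 24/6 = 4; σ²_D = ((7−1)/6)² = 1.000

Forward pass:
ES_A = 0; EF_A = 5
ES_B = 0; EF_B = 15
ES_C = 5; EF_C = 5+7 = 12
ES_D = max(EF_B=15, EF_C=12) = 15; EF_D = 15+4 = 19
Expected project duration μ = 19 weeks. Critical path: B → D.

Variance along critical path = 1.778 + 1.000 = 2.778; σ = √2.778 = 1.667 weeks.
Z = (21 − 19) / 1.667 = 1.200
P(T ≤ 21) = Φ(1.200) ≈ 0.885

0.885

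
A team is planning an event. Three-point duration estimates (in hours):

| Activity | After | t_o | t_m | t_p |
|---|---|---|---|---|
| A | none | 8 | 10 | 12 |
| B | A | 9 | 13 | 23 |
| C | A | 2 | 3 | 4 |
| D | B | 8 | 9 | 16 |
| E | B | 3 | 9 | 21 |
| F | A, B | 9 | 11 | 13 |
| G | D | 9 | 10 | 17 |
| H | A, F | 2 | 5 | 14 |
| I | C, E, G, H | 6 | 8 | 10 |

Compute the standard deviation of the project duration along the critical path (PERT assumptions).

3.14 hours

te_A = (8 + 4·10 + 12)/6 = 60/6 = 10; σ²_A = ((12−8)/6)² = 0.444
te_B = (9 + 4·13 + 23)/6 = 84/6 = 14; σ²_B = ((23−9)/6)² = 5.444
te_C = (2 + 4·3 + 4)/6 = 18/6 = 3; σ²_C = ((4−2)/6)² = 0.111
te_D = (8 + 4·9 + 16)/6 = 60/6 = 10; σ²_D = ((16−8)/6)² = 1.778
te_E = (3 + 4·9 + 21)/6 = 60/6 = 10; σ²_E = ((21−3)/6)² = 9.000
te_F = (9 + 4·11 + 13)/6 = 66/6 = 11; σ²_F = ((13−9)/6)² = 0.444
te_G = (9 + 4·10 + 17)/6 = 66/6 = 11; σ²_G = ((17−9)/6)² = 1.778
te_H = (2 + 4·5 + 14)/6 = 36/6 = 6; σ²_H = ((14−2)/6)² = 4.000
te_I = (6 + 4·8 + 10)/6 = 48/6 = 8; σ²_I = ((10−6)/6)² = 0.444

Forward pass:
ES_A = 0; EF_A = 10
ES_B = 10; EF_B = 10+14 = 24
ES_C = 10; EF_C = 10+3 = 13
ES_D = 24; EF_D = 24+10 = 34
ES_E = 24; EF_E = 24+10 = 34
ES_F = max(EF_A=10, EF_B=24) = 24; EF_F = 24+11 = 35
ES_G = 34; EF_G = 34+11 = 45
ES_H = max(EF_A=10, EF_F=35) = 35; EF_H = 35+6 = 41
ES_I = max(EF_C=13, EF_E=34, EF_G=45, EF_H=41) = 45; EF_I = 45+8 = 53
Expected project duration μ = 53 hours. Critical path: A → B → D → G → I.

Variance along critical path = 0.444 + 5.444 + 1.778 + 1.778 + 0.444 = 9.889
σ = √9.889 = 3.145 hours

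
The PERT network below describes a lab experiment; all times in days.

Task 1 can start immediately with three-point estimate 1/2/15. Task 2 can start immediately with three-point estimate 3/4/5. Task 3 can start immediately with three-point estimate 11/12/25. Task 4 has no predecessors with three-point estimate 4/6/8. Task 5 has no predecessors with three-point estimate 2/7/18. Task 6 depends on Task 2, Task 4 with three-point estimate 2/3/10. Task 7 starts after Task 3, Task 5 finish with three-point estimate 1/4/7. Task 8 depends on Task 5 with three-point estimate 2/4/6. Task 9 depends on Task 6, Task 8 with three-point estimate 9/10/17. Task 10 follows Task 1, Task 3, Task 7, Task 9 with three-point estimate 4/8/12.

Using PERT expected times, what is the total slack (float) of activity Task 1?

19 days

te_Task 1 = (1 + 4·2 + 15)/6 = 24/6 = 4
te_Task 2 = (3 + 4·4 + 5)/6 = 24/6 = 4
te_Task 3 = (11 + 4·12 + 25)/6 = 84/6 = 14
te_Task 4 = (4 + 4·6 + 8)/6 = 36/6 = 6
te_Task 5 = (2 + 4·7 + 18)/6 = 48/6 = 8
te_Task 6 = (2 + 4·3 + 10)/6 = 24/6 = 4
te_Task 7 = (1 + 4·4 + 7)/6 = 24/6 = 4
te_Task 8 = (2 + 4·4 + 6)/6 = 24/6 = 4
te_Task 9 = (9 + 4·10 + 17)/6 = 66/6 = 11
te_Task 10 = (4 + 4·8 + 12)/6 = 48/6 = 8

Forward pass:
ES_Task 1 = 0; EF_Task 1 = 4
ES_Task 2 = 0; EF_Task 2 = 4
ES_Task 3 = 0; EF_Task 3 = 14
ES_Task 4 = 0; EF_Task 4 = 6
ES_Task 5 = 0; EF_Task 5 = 8
ES_Task 6 = max(EF_Task 2=4, EF_Task 4=6) = 6; EF_Task 6 = 6+4 = 10
ES_Task 7 = max(EF_Task 3=14, EF_Task 5=8) = 14; EF_Task 7 = 14+4 = 18
ES_Task 8 = 8; EF_Task 8 = 8+4 = 12
ES_Task 9 = max(EF_Task 6=10, EF_Task 8=12) = 12; EF_Task 9 = 12+11 = 23
ES_Task 10 = max(EF_Task 1=4, EF_Task 3=14, EF_Task 7=18, EF_Task 9=23) = 23; EF_Task 10 = 23+8 = 31
Expected project duration μ = 31 days. Critical path: Task 5 → Task 8 → Task 9 → Task 10.

Backward pass:
LF_Task 10 = 31; LS_Task 10 = 31−8 = 23
LF_Task 9 = LS_Task 10 = 23; LS_Task 9 = 23−11 = 12
LF_Task 8 = LS_Task 9 = 12; LS_Task 8 = 12−4 = 8
LF_Task 7 = LS_Task 10 = 23; LS_Task 7 = 23−4 = 19
LF_Task 6 = LS_Task 9 = 12; LS_Task 6 = 12−4 = 8
LF_Task 5 = min(LS_Task 7=19, LS_Task 8=8) = 8; LS_Task 5 = 8−8 = 0
LF_Task 4 = LS_Task 6 = 8; LS_Task 4 = 8−6 = 2
LF_Task 3 = min(LS_Task 7=19, LS_Task 10=23) = 19; LS_Task 3 = 19−14 = 5
LF_Task 2 = LS_Task 6 = 8; LS_Task 2 = 8−4 = 4
LF_Task 1 = LS_Task 10 = 23; LS_Task 1 = 23−4 = 19
Slack_Task 1 = LS_Task 1 − ES_Task 1 = 19 − 0 = 19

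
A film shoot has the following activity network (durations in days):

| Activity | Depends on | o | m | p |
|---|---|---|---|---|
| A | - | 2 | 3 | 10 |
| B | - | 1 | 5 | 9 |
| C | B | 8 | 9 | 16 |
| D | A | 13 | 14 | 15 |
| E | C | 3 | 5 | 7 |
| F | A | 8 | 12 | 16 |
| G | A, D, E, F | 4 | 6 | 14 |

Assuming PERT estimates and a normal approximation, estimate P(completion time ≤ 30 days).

te_A = (2 + 4·3 + 10)/6 = 24/6 = 4; σ²_A = ((10−2)/6)² = 1.778
te_B = (1 + 4·5 + 9)/6 = 30/6 = 5; σ²_B = ((9−1)/6)² = 1.778
te_C = (8 + 4·9 + 16)/6 = 60/6 = 10; σ²_C = ((16−8)/6)² = 1.778
te_D = (13 + 4·14 + 15)/6 = 84/6 = 14; σ²_D = ((15−13)/6)² = 0.111
te_E = (3 + 4·5 + 7)/6 = 30/6 = 5; σ²_E = ((7−3)/6)² = 0.444
te_F = (8 + 4·12 + 16)/6 = 72/6 = 12; σ²_F = ((16−8)/6)² = 1.778
te_G = (4 + 4·6 + 14)/6 = 42/6 = 7; σ²_G = ((14−4)/6)² = 2.778

Forward pass:
ES_A = 0; EF_A = 4
ES_B = 0; EF_B = 5
ES_C = 5; EF_C = 5+10 = 15
ES_D = 4; EF_D = 4+14 = 18
ES_E = 15; EF_E = 15+5 = 20
ES_F = 4; EF_F = 4+12 = 16
ES_G = max(EF_A=4, EF_D=18, EF_E=20, EF_F=16) = 20; EF_G = 20+7 = 27
Expected project duration μ = 27 days. Critical path: B → C → E → G.

Variance along critical path = 1.778 + 1.778 + 0.444 + 2.778 = 6.778; σ = √6.778 = 2.603 days.
Z = (30 − 27) / 2.603 = 1.152
P(T ≤ 30) = Φ(1.152) ≈ 0.875

0.875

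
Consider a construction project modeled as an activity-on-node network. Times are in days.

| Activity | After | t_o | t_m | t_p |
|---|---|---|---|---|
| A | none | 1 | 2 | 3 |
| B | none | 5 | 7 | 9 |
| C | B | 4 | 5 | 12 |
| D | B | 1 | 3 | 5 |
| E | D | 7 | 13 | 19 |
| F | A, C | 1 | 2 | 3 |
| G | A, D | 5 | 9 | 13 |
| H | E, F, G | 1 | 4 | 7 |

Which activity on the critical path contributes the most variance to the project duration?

te_A = (1 + 4·2 + 3)/6 = 12/6 = 2; σ²_A = ((3−1)/6)² = 0.111
te_B = (5 + 4·7 + 9)/6 = 42/6 = 7; σ²_B = ((9−5)/6)² = 0.444
te_C = (4 + 4·5 + 12)/6 = 36/6 = 6; σ²_C = ((12−4)/6)² = 1.778
te_D = (1 + 4·3 + 5)/6 = 18/6 = 3; σ²_D = ((5−1)/6)² = 0.444
te_E = (7 + 4·13 + 19)/6 = 78/6 = 13; σ²_E = ((19−7)/6)² = 4.000
te_F = (1 + 4·2 + 3)/6 = 12/6 = 2; σ²_F = ((3−1)/6)² = 0.111
te_G = (5 + 4·9 + 13)/6 = 54/6 = 9; σ²_G = ((13−5)/6)² = 1.778
te_H = (1 + 4·4 + 7)/6 = 24/6 = 4; σ²_H = ((7−1)/6)² = 1.000

Forward pass:
ES_A = 0; EF_A = 2
ES_B = 0; EF_B = 7
ES_C = 7; EF_C = 7+6 = 13
ES_D = 7; EF_D = 7+3 = 10
ES_E = 10; EF_E = 10+13 = 23
ES_F = max(EF_A=2, EF_C=13) = 13; EF_F = 13+2 = 15
ES_G = max(EF_A=2, EF_D=10) = 10; EF_G = 10+9 = 19
ES_H = max(EF_E=23, EF_F=15, EF_G=19) = 23; EF_H = 23+4 = 27
Expected project duration μ = 27 days. Critical path: B → D → E → H.

Variances on critical path: σ²_B=0.444, σ²_D=0.444, σ²_E=4.000, σ²_H=1.000.
Largest is σ²_E = 4.000.

E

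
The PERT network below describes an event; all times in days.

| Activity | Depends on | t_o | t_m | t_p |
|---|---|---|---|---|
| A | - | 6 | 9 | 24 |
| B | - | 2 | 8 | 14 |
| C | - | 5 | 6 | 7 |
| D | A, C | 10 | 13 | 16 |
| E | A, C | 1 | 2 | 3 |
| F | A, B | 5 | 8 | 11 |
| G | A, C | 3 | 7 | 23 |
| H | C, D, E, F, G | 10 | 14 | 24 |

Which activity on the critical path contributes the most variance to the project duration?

A

te_A = (6 + 4·9 + 24)/6 = 66/6 = 11; σ²_A = ((24−6)/6)² = 9.000
te_B = (2 + 4·8 + 14)/6 = 48/6 = 8; σ²_B = ((14−2)/6)² = 4.000
te_C = (5 + 4·6 + 7)/6 = 36/6 = 6; σ²_C = ((7−5)/6)² = 0.111
te_D = (10 + 4·13 + 16)/6 = 78/6 = 13; σ²_D = ((16−10)/6)² = 1.000
te_E = (1 + 4·2 + 3)/6 = 12/6 = 2; σ²_E = ((3−1)/6)² = 0.111
te_F = (5 + 4·8 + 11)/6 = 48/6 = 8; σ²_F = ((11−5)/6)² = 1.000
te_G = (3 + 4·7 + 23)/6 = 54/6 = 9; σ²_G = ((23−3)/6)² = 11.111
te_H = (10 + 4·14 + 24)/6 = 90/6 = 15; σ²_H = ((24−10)/6)² = 5.444

Forward pass:
ES_A = 0; EF_A = 11
ES_B = 0; EF_B = 8
ES_C = 0; EF_C = 6
ES_D = max(EF_A=11, EF_C=6) = 11; EF_D = 11+13 = 24
ES_E = max(EF_A=11, EF_C=6) = 11; EF_E = 11+2 = 13
ES_F = max(EF_A=11, EF_B=8) = 11; EF_F = 11+8 = 19
ES_G = max(EF_A=11, EF_C=6) = 11; EF_G = 11+9 = 20
ES_H = max(EF_C=6, EF_D=24, EF_E=13, EF_F=19, EF_G=20) = 24; EF_H = 24+15 = 39
Expected project duration μ = 39 days. Critical path: A → D → H.

Variances on critical path: σ²_A=9.000, σ²_D=1.000, σ²_H=5.444.
Largest is σ²_A = 9.000.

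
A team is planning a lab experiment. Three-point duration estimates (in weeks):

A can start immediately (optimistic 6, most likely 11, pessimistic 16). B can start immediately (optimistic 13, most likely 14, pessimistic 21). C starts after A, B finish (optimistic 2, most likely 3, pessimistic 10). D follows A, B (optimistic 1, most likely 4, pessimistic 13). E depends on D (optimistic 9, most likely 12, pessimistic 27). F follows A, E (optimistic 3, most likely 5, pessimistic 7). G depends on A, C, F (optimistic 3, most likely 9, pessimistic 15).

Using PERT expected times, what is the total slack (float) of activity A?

te_A = (6 + 4·11 + 16)/6 = 66/6 = 11
te_B = (13 + 4·14 + 21)/6 = 90/6 = 15
te_C = (2 + 4·3 + 10)/6 = 24/6 = 4
te_D = (1 + 4·4 + 13)/6 = 30/6 = 5
te_E = (9 + 4·12 + 27)/6 = 84/6 = 14
te_F = (3 + 4·5 + 7)/6 = 30/6 = 5
te_G = (3 + 4·9 + 15)/6 = 54/6 = 9

Forward pass:
ES_A = 0; EF_A = 11
ES_B = 0; EF_B = 15
ES_C = max(EF_A=11, EF_B=15) = 15; EF_C = 15+4 = 19
ES_D = max(EF_A=11, EF_B=15) = 15; EF_D = 15+5 = 20
ES_E = 20; EF_E = 20+14 = 34
ES_F = max(EF_A=11, EF_E=34) = 34; EF_F = 34+5 = 39
ES_G = max(EF_A=11, EF_C=19, EF_F=39) = 39; EF_G = 39+9 = 48
Expected project duration μ = 48 weeks. Critical path: B → D → E → F → G.

Backward pass:
LF_G = 48; LS_G = 48−9 = 39
LF_F = LS_G = 39; LS_F = 39−5 = 34
LF_E = LS_F = 34; LS_E = 34−14 = 20
LF_D = LS_E = 20; LS_D = 20−5 = 15
LF_C = LS_G = 39; LS_C = 39−4 = 35
LF_B = min(LS_C=35, LS_D=15) = 15; LS_B = 15−15 = 0
LF_A = min(LS_C=35, LS_D=15, LS_F=34, LS_G=39) = 15; LS_A = 15−11 = 4
Slack_A = LS_A − ES_A = 4 − 0 = 4

4 weeks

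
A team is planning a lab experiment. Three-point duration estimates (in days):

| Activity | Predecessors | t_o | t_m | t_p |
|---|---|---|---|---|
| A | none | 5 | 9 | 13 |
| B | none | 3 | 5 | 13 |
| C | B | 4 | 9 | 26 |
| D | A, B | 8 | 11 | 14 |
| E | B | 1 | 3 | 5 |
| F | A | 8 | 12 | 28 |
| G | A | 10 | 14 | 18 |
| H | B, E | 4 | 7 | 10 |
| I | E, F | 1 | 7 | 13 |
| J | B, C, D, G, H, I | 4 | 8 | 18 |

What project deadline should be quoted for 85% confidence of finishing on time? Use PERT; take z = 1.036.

te_A = (5 + 4·9 + 13)/6 = 54/6 = 9; σ²_A = ((13−5)/6)² = 1.778
te_B = (3 + 4·5 + 13)/6 = 36/6 = 6; σ²_B = ((13−3)/6)² = 2.778
te_C = (4 + 4·9 + 26)/6 = 66/6 = 11; σ²_C = ((26−4)/6)² = 13.444
te_D = (8 + 4·11 + 14)/6 = 66/6 = 11; σ²_D = ((14−8)/6)² = 1.000
te_E = (1 + 4·3 + 5)/6 = 18/6 = 3; σ²_E = ((5−1)/6)² = 0.444
te_F = (8 + 4·12 + 28)/6 = 84/6 = 14; σ²_F = ((28−8)/6)² = 11.111
te_G = (10 + 4·14 + 18)/6 = 84/6 = 14; σ²_G = ((18−10)/6)² = 1.778
te_H = (4 + 4·7 + 10)/6 = 42/6 = 7; σ²_H = ((10−4)/6)² = 1.000
te_I = (1 + 4·7 + 13)/6 = 42/6 = 7; σ²_I = ((13−1)/6)² = 4.000
te_J = (4 + 4·8 + 18)/6 = 54/6 = 9; σ²_J = ((18−4)/6)² = 5.444

Forward pass:
ES_A = 0; EF_A = 9
ES_B = 0; EF_B = 6
ES_C = 6; EF_C = 6+11 = 17
ES_D = max(EF_A=9, EF_B=6) = 9; EF_D = 9+11 = 20
ES_E = 6; EF_E = 6+3 = 9
ES_F = 9; EF_F = 9+14 = 23
ES_G = 9; EF_G = 9+14 = 23
ES_H = max(EF_B=6, EF_E=9) = 9; EF_H = 9+7 = 16
ES_I = max(EF_E=9, EF_F=23) = 23; EF_I = 23+7 = 30
ES_J = max(EF_B=6, EF_C=17, EF_D=20, EF_G=23, EF_H=16, EF_I=30) = 30; EF_J = 30+9 = 39
Expected project duration μ = 39 days. Critical path: A → F → I → J.

Variance along critical path = 1.778 + 11.111 + 4.000 + 5.444 = 22.333; σ = 4.726 days.
D = μ + z·σ = 39 + 1.036·4.726 = 43.9 days

43.9 days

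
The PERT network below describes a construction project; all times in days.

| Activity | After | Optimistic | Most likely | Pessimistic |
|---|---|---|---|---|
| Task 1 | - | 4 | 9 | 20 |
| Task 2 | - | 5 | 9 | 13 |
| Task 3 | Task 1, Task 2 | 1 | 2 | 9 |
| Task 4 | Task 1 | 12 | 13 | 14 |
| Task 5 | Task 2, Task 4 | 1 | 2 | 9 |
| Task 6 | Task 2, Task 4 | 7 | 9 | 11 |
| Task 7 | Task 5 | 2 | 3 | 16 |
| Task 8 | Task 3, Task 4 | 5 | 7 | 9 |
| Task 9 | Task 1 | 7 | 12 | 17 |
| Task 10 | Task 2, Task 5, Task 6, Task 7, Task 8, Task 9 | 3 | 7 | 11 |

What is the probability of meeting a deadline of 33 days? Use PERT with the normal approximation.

te_Task 1 = (4 + 4·9 + 20)/6 = 60/6 = 10; σ²_Task 1 = ((20−4)/6)² = 7.111
te_Task 2 = (5 + 4·9 + 13)/6 = 54/6 = 9; σ²_Task 2 = ((13−5)/6)² = 1.778
te_Task 3 = (1 + 4·2 + 9)/6 = 18/6 = 3; σ²_Task 3 = ((9−1)/6)² = 1.778
te_Task 4 = (12 + 4·13 + 14)/6 = 78/6 = 13; σ²_Task 4 = ((14−12)/6)² = 0.111
te_Task 5 = (1 + 4·2 + 9)/6 = 18/6 = 3; σ²_Task 5 = ((9−1)/6)² = 1.778
te_Task 6 = (7 + 4·9 + 11)/6 = 54/6 = 9; σ²_Task 6 = ((11−7)/6)² = 0.444
te_Task 7 = (2 + 4·3 + 16)/6 = 30/6 = 5; σ²_Task 7 = ((16−2)/6)² = 5.444
te_Task 8 = (5 + 4·7 + 9)/6 = 42/6 = 7; σ²_Task 8 = ((9−5)/6)² = 0.444
te_Task 9 = (7 + 4·12 + 17)/6 = 72/6 = 12; σ²_Task 9 = ((17−7)/6)² = 2.778
te_Task 10 = (3 + 4·7 + 11)/6 = 42/6 = 7; σ²_Task 10 = ((11−3)/6)² = 1.778

Forward pass:
ES_Task 1 = 0; EF_Task 1 = 10
ES_Task 2 = 0; EF_Task 2 = 9
ES_Task 3 = max(EF_Task 1=10, EF_Task 2=9) = 10; EF_Task 3 = 10+3 = 13
ES_Task 4 = 10; EF_Task 4 = 10+13 = 23
ES_Task 5 = max(EF_Task 2=9, EF_Task 4=23) = 23; EF_Task 5 = 23+3 = 26
ES_Task 6 = max(EF_Task 2=9, EF_Task 4=23) = 23; EF_Task 6 = 23+9 = 32
ES_Task 7 = 26; EF_Task 7 = 26+5 = 31
ES_Task 8 = max(EF_Task 3=13, EF_Task 4=23) = 23; EF_Task 8 = 23+7 = 30
ES_Task 9 = 10; EF_Task 9 = 10+12 = 22
ES_Task 10 = max(EF_Task 2=9, EF_Task 5=26, EF_Task 6=32, EF_Task 7=31, EF_Task 8=30, EF_Task 9=22) = 32; EF_Task 10 = 32+7 = 39
Expected project duration μ = 39 days. Critical path: Task 1 → Task 4 → Task 6 → Task 10.

Variance along critical path = 7.111 + 0.111 + 0.444 + 1.778 = 9.444; σ = √9.444 = 3.073 days.
Z = (33 − 39) / 3.073 = -1.952
P(T ≤ 33) = Φ(-1.952) ≈ 0.025

0.025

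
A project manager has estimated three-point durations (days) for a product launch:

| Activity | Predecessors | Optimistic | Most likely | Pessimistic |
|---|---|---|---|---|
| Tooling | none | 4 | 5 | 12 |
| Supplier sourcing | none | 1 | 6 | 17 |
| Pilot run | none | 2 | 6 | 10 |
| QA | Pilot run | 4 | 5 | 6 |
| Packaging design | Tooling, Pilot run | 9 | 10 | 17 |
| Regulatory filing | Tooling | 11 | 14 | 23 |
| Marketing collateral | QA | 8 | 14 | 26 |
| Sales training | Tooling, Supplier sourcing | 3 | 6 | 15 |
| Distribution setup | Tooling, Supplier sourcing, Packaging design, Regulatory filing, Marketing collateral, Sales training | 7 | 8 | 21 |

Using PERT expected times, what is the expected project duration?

36 days

te_Tooling = (4 + 4·5 + 12)/6 = 36/6 = 6
te_Supplier sourcing = (1 + 4·6 + 17)/6 = 42/6 = 7
te_Pilot run = (2 + 4·6 + 10)/6 = 36/6 = 6
te_QA = (4 + 4·5 + 6)/6 = 30/6 = 5
te_Packaging design = (9 + 4·10 + 17)/6 = 66/6 = 11
te_Regulatory filing = (11 + 4·14 + 23)/6 = 90/6 = 15
te_Marketing collateral = (8 + 4·14 + 26)/6 = 90/6 = 15
te_Sales training = (3 + 4·6 + 15)/6 = 42/6 = 7
te_Distribution setup = (7 + 4·8 + 21)/6 = 60/6 = 10

Forward pass:
ES_Tooling = 0; EF_Tooling = 6
ES_Supplier sourcing = 0; EF_Supplier sourcing = 7
ES_Pilot run = 0; EF_Pilot run = 6
ES_QA = 6; EF_QA = 6+5 = 11
ES_Packaging design = max(EF_Tooling=6, EF_Pilot run=6) = 6; EF_Packaging design = 6+11 = 17
ES_Regulatory filing = 6; EF_Regulatory filing = 6+15 = 21
ES_Marketing collateral = 11; EF_Marketing collateral = 11+15 = 26
ES_Sales training = max(EF_Tooling=6, EF_Supplier sourcing=7) = 7; EF_Sales training = 7+7 = 14
ES_Distribution setup = max(EF_Tooling=6, EF_Supplier sourcing=7, EF_Packaging design=17, EF_Regulatory filing=21, EF_Marketing collateral=26, EF_Sales training=14) = 26; EF_Distribution setup = 26+10 = 36
Expected project duration μ = 36 days. Critical path: Pilot run → QA → Marketing collateral → Distribution setup.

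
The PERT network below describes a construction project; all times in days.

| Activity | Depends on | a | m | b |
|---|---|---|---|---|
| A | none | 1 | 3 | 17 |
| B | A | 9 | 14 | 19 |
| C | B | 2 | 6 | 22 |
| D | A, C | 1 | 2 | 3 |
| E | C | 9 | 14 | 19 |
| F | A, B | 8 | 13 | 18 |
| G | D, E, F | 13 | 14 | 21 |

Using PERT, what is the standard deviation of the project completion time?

5.06 days

te_A = (1 + 4·3 + 17)/6 = 30/6 = 5; σ²_A = ((17−1)/6)² = 7.111
te_B = (9 + 4·14 + 19)/6 = 84/6 = 14; σ²_B = ((19−9)/6)² = 2.778
te_C = (2 + 4·6 + 22)/6 = 48/6 = 8; σ²_C = ((22−2)/6)² = 11.111
te_D = (1 + 4·2 + 3)/6 = 12/6 = 2; σ²_D = ((3−1)/6)² = 0.111
te_E = (9 + 4·14 + 19)/6 = 84/6 = 14; σ²_E = ((19−9)/6)² = 2.778
te_F = (8 + 4·13 + 18)/6 = 78/6 = 13; σ²_F = ((18−8)/6)² = 2.778
te_G = (13 + 4·14 + 21)/6 = 90/6 = 15; σ²_G = ((21−13)/6)² = 1.778

Forward pass:
ES_A = 0; EF_A = 5
ES_B = 5; EF_B = 5+14 = 19
ES_C = 19; EF_C = 19+8 = 27
ES_D = max(EF_A=5, EF_C=27) = 27; EF_D = 27+2 = 29
ES_E = 27; EF_E = 27+14 = 41
ES_F = max(EF_A=5, EF_B=19) = 19; EF_F = 19+13 = 32
ES_G = max(EF_D=29, EF_E=41, EF_F=32) = 41; EF_G = 41+15 = 56
Expected project duration μ = 56 days. Critical path: A → B → C → E → G.

Variance along critical path = 7.111 + 2.778 + 11.111 + 2.778 + 1.778 = 25.556
σ = √25.556 = 5.055 days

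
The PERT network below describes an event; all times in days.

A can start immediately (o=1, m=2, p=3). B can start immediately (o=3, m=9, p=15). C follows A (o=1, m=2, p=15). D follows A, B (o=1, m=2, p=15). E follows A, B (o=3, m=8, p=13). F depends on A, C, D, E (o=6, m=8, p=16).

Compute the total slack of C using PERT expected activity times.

te_A = (1 + 4·2 + 3)/6 = 12/6 = 2
te_B = (3 + 4·9 + 15)/6 = 54/6 = 9
te_C = (1 + 4·2 + 15)/6 = 24/6 = 4
te_D = (1 + 4·2 + 15)/6 = 24/6 = 4
te_E = (3 + 4·8 + 13)/6 = 48/6 = 8
te_F = (6 + 4·8 + 16)/6 = 54/6 = 9

Forward pass:
ES_A = 0; EF_A = 2
ES_B = 0; EF_B = 9
ES_C = 2; EF_C = 2+4 = 6
ES_D = max(EF_A=2, EF_B=9) = 9; EF_D = 9+4 = 13
ES_E = max(EF_A=2, EF_B=9) = 9; EF_E = 9+8 = 17
ES_F = max(EF_A=2, EF_C=6, EF_D=13, EF_E=17) = 17; EF_F = 17+9 = 26
Expected project duration μ = 26 days. Critical path: B → E → F.

Backward pass:
LF_F = 26; LS_F = 26−9 = 17
LF_E = LS_F = 17; LS_E = 17−8 = 9
LF_D = LS_F = 17; LS_D = 17−4 = 13
LF_C = LS_F = 17; LS_C = 17−4 = 13
LF_B = min(LS_D=13, LS_E=9) = 9; LS_B = 9−9 = 0
LF_A = min(LS_C=13, LS_D=13, LS_E=9, LS_F=17) = 9; LS_A = 9−2 = 7
Slack_C = LS_C − ES_C = 13 − 2 = 11

11 days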